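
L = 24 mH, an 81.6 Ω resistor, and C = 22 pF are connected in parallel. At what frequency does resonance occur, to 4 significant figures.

219.0 kHz

ω₀ = 1/√(LC) = 1/√(0.024 × 2.2e-11) = 1.376e+06 rad/s
f₀ = ω₀/(2π) = 219.0 kHz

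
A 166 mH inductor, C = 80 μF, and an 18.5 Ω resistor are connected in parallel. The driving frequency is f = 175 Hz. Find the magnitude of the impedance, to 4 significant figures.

10.14 Ω

ω = 2πf = 1100 rad/s
X_L = ωL = 182.5 Ω
X_C = 1/(ωC) = 11.37 Ω
Parallel: admittances add. Y = 1/R + 1/(jωL) + jωC
Y = (0.05405 + j0.08249) S
|Y| = 0.09862 S → |Z| = 1/|Y| = 10.14 Ω, ∠Z = −∠Y = -56.76°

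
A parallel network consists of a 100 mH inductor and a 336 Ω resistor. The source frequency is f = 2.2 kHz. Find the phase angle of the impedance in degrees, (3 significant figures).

13.7°

ω = 2πf = 13820 rad/s
X_L = ωL = 1380 Ω
Parallel: admittances add. Y = 1/R + 1/(jωL)
Y = (0.00298 − j0.000723) S
|Y| = 0.00306 S → |Z| = 1/|Y| = 326 Ω, ∠Z = −∠Y = 13.7°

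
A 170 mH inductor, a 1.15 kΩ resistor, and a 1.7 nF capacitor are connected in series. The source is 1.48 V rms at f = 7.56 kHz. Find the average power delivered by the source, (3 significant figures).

ω = 2πf = 47500 rad/s
X_L = ωL = 8080 Ω
X_C = 1/(ωC) = 12400 Ω
Net reactance X = X_L − X_C = -4310 Ω
Z = 1150 − j4310 Ω
|Z| = √(1150² + 4310²) = 4460 Ω
∠Z = arctan(-4310/1150) = -75.1°
I = V/|Z| = 332 μA
P = VI cos φ = 1.48 × 0.000332 × cos(-75.1°) = 127 μW

127 μW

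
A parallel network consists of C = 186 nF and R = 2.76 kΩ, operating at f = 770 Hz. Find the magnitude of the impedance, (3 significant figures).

1030 Ω

ω = 2πf = 4838 rad/s
X_C = 1/(ωC) = 1110 Ω
Parallel: admittances add. Y = 1/R + jωC
Y = (0.000362 + j0.000900) S
|Y| = 0.000970 S → |Z| = 1/|Y| = 1030 Ω, ∠Z = −∠Y = -68.1°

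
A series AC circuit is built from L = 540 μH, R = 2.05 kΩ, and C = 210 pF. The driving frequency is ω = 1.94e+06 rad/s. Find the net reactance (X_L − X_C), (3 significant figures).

X_L = ωL = 1050 Ω
X_C = 1/(ωC) = 2450 Ω
X = 1050 − 2450 = -1410 Ω

-1410 Ω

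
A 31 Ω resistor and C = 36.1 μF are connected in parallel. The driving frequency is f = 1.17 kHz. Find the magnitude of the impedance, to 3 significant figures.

ω = 2πf = 7351 rad/s
X_C = 1/(ωC) = 3.77 Ω
Parallel: admittances add. Y = 1/R + jωC
Y = (0.0323 + j0.265) S
|Y| = 0.267 S → |Z| = 1/|Y| = 3.74 Ω, ∠Z = −∠Y = -83.1°

3.74 Ω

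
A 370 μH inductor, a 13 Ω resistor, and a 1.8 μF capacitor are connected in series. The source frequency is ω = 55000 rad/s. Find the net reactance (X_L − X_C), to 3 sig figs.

X_L = ωL = 20.4 Ω
X_C = 1/(ωC) = 10.1 Ω
X = 20.4 − 10.1 = 10.2 Ω

10.2 Ω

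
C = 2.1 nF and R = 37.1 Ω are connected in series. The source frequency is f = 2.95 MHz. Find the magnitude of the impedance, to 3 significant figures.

ω = 2πf = 1.854e+07 rad/s
X_C = 1/(ωC) = 25.7 Ω
Z = 37.1 − j25.7 Ω
|Z| = √(37.1² + 25.7²) = 45.1 Ω

45.1 Ω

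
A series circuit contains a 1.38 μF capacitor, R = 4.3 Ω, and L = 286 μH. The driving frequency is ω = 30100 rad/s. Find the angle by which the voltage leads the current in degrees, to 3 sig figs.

-74.5°

X_L = ωL = 8.61 Ω
X_C = 1/(ωC) = 24.1 Ω
Net reactance X = X_L − X_C = -15.5 Ω
Z = 4.30 − j15.5 Ω
|Z| = √(4.30² + 15.5²) = 16.1 Ω
∠Z = arctan(-15.5/4.30) = -74.5°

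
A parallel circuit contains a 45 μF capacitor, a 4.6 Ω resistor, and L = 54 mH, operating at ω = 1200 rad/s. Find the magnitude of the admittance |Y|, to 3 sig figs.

X_L = ωL = 64.8 Ω
X_C = 1/(ωC) = 18.5 Ω
Parallel: admittances add. Y = 1/R + 1/(jωL) + jωC
Y = (0.217 + j0.0386) S
|Y| = 0.221 S → |Z| = 1/|Y| = 4.53 Ω, ∠Z = −∠Y = -10.1°

221 mS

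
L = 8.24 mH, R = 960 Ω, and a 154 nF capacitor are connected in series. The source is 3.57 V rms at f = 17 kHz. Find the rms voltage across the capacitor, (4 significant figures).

ω = 2πf = 106800 rad/s
X_L = ωL = 880.1 Ω
X_C = 1/(ωC) = 60.79 Ω
Net reactance X = X_L − X_C = 819.4 Ω
Z = 960.0 + j819.4 Ω
|Z| = √(960.0² + 819.4²) = 1262 Ω
I = V/|Z| = 2.829 mA
V_C = I·|Z_C| = 0.002829 × 60.79 = 0.1720 V

0.1720 V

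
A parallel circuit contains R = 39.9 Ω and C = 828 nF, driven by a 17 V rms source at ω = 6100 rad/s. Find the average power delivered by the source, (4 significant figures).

7.243 W

X_C = 1/(ωC) = 198.0 Ω
Parallel: admittances add. Y = 1/R + jωC
Y = (0.02506 + j0.005051) S
|Y| = 0.02557 S → |Z| = 1/|Y| = 39.11 Ω, ∠Z = −∠Y = -11.39°
I = V/|Z| = 434.6 mA
P = VI cos φ = 17 × 0.4346 × cos(-11.39°) = 7.243 W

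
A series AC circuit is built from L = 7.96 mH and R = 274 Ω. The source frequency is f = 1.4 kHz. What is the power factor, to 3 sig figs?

0.969

ω = 2πf = 8796 rad/s
X_L = ωL = 70.0 Ω
Z = 274 + j70.0 Ω
|Z| = √(274² + 70.0²) = 283 Ω
∠Z = arctan(70.0/274) = 14.3°
cos φ = cos(14.3°) = 0.969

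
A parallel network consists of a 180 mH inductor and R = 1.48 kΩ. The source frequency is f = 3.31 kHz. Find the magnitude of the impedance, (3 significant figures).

1380 Ω

ω = 2πf = 20800 rad/s
X_L = ωL = 3740 Ω
Parallel: admittances add. Y = 1/R + 1/(jωL)
Y = (0.000676 − j0.000267) S
|Y| = 0.000727 S → |Z| = 1/|Y| = 1380 Ω, ∠Z = −∠Y = 21.6°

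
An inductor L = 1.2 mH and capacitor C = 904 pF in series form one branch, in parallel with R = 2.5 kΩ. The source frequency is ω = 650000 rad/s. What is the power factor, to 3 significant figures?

X_L = ωL = 780 Ω
X_C = 1/(ωC) = 1700 Ω
Branch 1: Z₁ = R = 2500 Ω
Branch 2 (series LC): Z₂ = j(X_L − X_C) = −j922 Ω
Parallel: Z = Z₁Z₂/(Z₁+Z₂), |Z| = 865 Ω, ∠Z = -69.8°
cos φ = cos(-69.8°) = 0.346

0.346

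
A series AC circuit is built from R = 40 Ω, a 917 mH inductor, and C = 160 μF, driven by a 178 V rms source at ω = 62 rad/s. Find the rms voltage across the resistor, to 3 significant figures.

X_L = ωL = 56.9 Ω
X_C = 1/(ωC) = 101 Ω
Net reactance X = X_L − X_C = -44.0 Ω
Z = 40.0 − j44.0 Ω
|Z| = √(40.0² + 44.0²) = 59.4 Ω
I = V/|Z| = 3.00 A
V_R = I·|Z_R| = 3.00 × 40.0 = 120 V

120 V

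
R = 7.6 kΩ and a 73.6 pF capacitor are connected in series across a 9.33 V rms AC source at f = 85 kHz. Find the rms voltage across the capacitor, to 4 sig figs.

8.940 V

ω = 2πf = 534100 rad/s
X_C = 1/(ωC) = 25440 Ω
Z = 7600 − j25440 Ω
|Z| = √(7600² + 25440²) = 26550 Ω
I = V/|Z| = 351.4 μA
V_C = I·|Z_C| = 0.0003514 × 25440 = 8.940 V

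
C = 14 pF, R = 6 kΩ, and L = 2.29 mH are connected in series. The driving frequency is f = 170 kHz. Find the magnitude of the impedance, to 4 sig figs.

64700 Ω

ω = 2πf = 1.068e+06 rad/s
X_L = ωL = 2446 Ω
X_C = 1/(ωC) = 66870 Ω
Net reactance X = X_L − X_C = -64430 Ω
Z = 6000 − j64430 Ω
|Z| = √(6000² + 64430²) = 64700 Ω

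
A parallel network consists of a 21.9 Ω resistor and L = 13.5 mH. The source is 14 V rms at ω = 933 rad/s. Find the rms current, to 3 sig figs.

1.28 A

X_L = ωL = 12.6 Ω
Parallel: admittances add. Y = 1/R + 1/(jωL)
Y = (0.0457 − j0.0794) S
|Y| = 0.0916 S → |Z| = 1/|Y| = 10.9 Ω, ∠Z = −∠Y = 60.1°
I = V/|Z| = 14/10.9 = 1.28 A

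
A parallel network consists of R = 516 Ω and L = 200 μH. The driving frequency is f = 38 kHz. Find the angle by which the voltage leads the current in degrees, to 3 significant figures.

ω = 2πf = 238800 rad/s
X_L = ωL = 47.8 Ω
Parallel: admittances add. Y = 1/R + 1/(jωL)
Y = (0.00194 − j0.0209) S
|Y| = 0.0210 S → |Z| = 1/|Y| = 47.5 Ω, ∠Z = −∠Y = 84.7°

84.7°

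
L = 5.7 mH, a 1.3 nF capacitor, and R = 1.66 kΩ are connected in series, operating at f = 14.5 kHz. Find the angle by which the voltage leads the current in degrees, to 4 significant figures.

-78.17°

ω = 2πf = 91110 rad/s
X_L = ωL = 519.3 Ω
X_C = 1/(ωC) = 8443 Ω
Net reactance X = X_L − X_C = -7924 Ω
Z = 1660 − j7924 Ω
|Z| = √(1660² + 7924²) = 8096 Ω
∠Z = arctan(-7924/1660) = -78.17°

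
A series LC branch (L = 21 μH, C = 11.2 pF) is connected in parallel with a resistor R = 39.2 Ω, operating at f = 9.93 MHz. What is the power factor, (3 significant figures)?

0.951

ω = 2πf = 6.239e+07 rad/s
X_L = ωL = 1310 Ω
X_C = 1/(ωC) = 1430 Ω
Branch 1: Z₁ = R = 39.2 Ω
Branch 2 (series LC): Z₂ = j(X_L − X_C) = −j121 Ω
Parallel: Z = Z₁Z₂/(Z₁+Z₂), |Z| = 37.3 Ω, ∠Z = -18.0°
cos φ = cos(-18.0°) = 0.951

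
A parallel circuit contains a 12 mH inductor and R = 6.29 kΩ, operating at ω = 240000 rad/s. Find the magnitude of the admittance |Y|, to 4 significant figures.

381.9 μS

X_L = ωL = 2880 Ω
Parallel: admittances add. Y = 1/R + 1/(jωL)
Y = (0.0001590 − j0.0003472) S
|Y| = 0.0003819 S → |Z| = 1/|Y| = 2619 Ω, ∠Z = −∠Y = 65.40°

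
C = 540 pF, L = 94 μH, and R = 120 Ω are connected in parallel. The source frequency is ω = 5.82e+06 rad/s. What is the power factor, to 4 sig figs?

0.9878

X_L = ωL = 547.1 Ω
X_C = 1/(ωC) = 318.2 Ω
Parallel: admittances add. Y = 1/R + 1/(jωL) + jωC
Y = (0.008333 + j0.001315) S
|Y| = 0.008436 S → |Z| = 1/|Y| = 118.5 Ω, ∠Z = −∠Y = -8.967°
cos φ = cos(-8.967°) = 0.9878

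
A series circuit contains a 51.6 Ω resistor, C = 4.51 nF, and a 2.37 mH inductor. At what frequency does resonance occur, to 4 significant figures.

ω₀ = 1/√(LC) = 1/√(0.00237 × 4.51e-09) = 305900 rad/s
f₀ = ω₀/(2π) = 48.68 kHz

48.68 kHz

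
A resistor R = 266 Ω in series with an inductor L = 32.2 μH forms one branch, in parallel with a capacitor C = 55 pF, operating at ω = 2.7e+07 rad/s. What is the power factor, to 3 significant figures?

X_L = ωL = 869 Ω
X_C = 1/(ωC) = 673 Ω
Branch 1 (R+jX_L): Z₁ = 266 + j869 Ω, |Z₁| = 909 Ω
Branch 2 (−jX_C): Z₂ = −j673 Ω
Parallel: Z = Z₁Z₂/(Z₁+Z₂), |Z| = 1850 Ω, ∠Z = -53.4°
cos φ = cos(-53.4°) = 0.596

0.596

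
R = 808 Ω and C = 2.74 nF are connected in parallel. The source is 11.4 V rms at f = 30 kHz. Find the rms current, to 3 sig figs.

15.3 mA

ω = 2πf = 188500 rad/s
X_C = 1/(ωC) = 1940 Ω
Parallel: admittances add. Y = 1/R + jωC
Y = (0.00124 + j0.000516) S
|Y| = 0.00134 S → |Z| = 1/|Y| = 746 Ω, ∠Z = −∠Y = -22.7°
I = V/|Z| = 11.4/746 = 15.3 mA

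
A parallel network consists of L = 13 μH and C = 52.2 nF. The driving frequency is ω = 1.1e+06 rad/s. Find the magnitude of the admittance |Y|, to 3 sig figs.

12.5 mS

X_L = ωL = 14.3 Ω
X_C = 1/(ωC) = 17.4 Ω
Parallel: admittances add. Y = 1/(jωL) + jωC
Y = (0 − j0.0125) S
|Y| = 0.0125 S → |Z| = 1/|Y| = 79.9 Ω, ∠Z = −∠Y = 90.0°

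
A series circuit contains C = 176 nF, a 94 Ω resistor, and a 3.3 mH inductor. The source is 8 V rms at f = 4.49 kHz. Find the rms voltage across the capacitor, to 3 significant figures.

ω = 2πf = 28210 rad/s
X_L = ωL = 93.1 Ω
X_C = 1/(ωC) = 201 Ω
Net reactance X = X_L − X_C = -108 Ω
Z = 94.0 − j108 Ω
|Z| = √(94.0² + 108²) = 143 Ω
I = V/|Z| = 55.8 mA
V_C = I·|Z_C| = 0.0558 × 201 = 11.2 V

11.2 V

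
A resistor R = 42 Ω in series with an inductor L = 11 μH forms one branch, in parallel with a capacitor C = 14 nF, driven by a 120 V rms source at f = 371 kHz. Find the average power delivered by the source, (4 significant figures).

249.8 W

ω = 2πf = 2.331e+06 rad/s
X_L = ωL = 25.64 Ω
X_C = 1/(ωC) = 30.64 Ω
Branch 1 (R+jX_L): Z₁ = 42.00 + j25.64 Ω, |Z₁| = 49.21 Ω
Branch 2 (−jX_C): Z₂ = −j30.64 Ω
Parallel: Z = Z₁Z₂/(Z₁+Z₂), |Z| = 35.65 Ω, ∠Z = -51.81°
I = V/|Z| = 3.366 A
P = VI cos φ = 120 × 3.366 × cos(-51.81°) = 249.8 W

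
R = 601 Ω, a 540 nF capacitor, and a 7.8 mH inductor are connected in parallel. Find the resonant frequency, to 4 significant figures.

2.452 kHz

ω₀ = 1/√(LC) = 1/√(0.0078 × 5.4e-07) = 15410 rad/s
f₀ = ω₀/(2π) = 2.452 kHz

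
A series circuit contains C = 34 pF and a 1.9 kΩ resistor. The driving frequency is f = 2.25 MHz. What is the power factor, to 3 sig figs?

ω = 2πf = 1.414e+07 rad/s
X_C = 1/(ωC) = 2080 Ω
Z = 1900 − j2080 Ω
|Z| = √(1900² + 2080²) = 2820 Ω
∠Z = arctan(-2080/1900) = -47.6°
cos φ = cos(-47.6°) = 0.674

0.674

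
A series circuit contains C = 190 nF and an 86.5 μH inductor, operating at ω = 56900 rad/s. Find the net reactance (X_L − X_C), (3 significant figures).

X_L = ωL = 4.92 Ω
X_C = 1/(ωC) = 92.5 Ω
X = 4.92 − 92.5 = -87.6 Ω

-87.6 Ω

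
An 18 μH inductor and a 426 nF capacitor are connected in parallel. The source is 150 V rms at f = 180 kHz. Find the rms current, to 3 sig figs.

64.9 A

ω = 2πf = 1.131e+06 rad/s
X_L = ωL = 20.4 Ω
X_C = 1/(ωC) = 2.08 Ω
Parallel: admittances add. Y = 1/(jωL) + jωC
Y = (0 + j0.433) S
|Y| = 0.433 S → |Z| = 1/|Y| = 2.31 Ω, ∠Z = −∠Y = -90.0°
I = V/|Z| = 150/2.31 = 64.9 A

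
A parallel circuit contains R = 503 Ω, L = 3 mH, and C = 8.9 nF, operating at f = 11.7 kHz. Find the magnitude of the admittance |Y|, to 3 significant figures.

ω = 2πf = 73510 rad/s
X_L = ωL = 221 Ω
X_C = 1/(ωC) = 1530 Ω
Parallel: admittances add. Y = 1/R + 1/(jωL) + jωC
Y = (0.00199 − j0.00388) S
|Y| = 0.00436 S → |Z| = 1/|Y| = 229 Ω, ∠Z = −∠Y = 62.9°

4.36 mS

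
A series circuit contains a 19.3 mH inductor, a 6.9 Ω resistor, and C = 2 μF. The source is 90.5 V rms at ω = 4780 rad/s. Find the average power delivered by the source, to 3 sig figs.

X_L = ωL = 92.3 Ω
X_C = 1/(ωC) = 105 Ω
Net reactance X = X_L − X_C = -12.3 Ω
Z = 6.90 − j12.3 Ω
|Z| = √(6.90² + 12.3²) = 14.1 Ω
∠Z = arctan(-12.3/6.90) = -60.8°
I = V/|Z| = 6.40 A
P = VI cos φ = 90.5 × 6.40 × cos(-60.8°) = 282 W

282 W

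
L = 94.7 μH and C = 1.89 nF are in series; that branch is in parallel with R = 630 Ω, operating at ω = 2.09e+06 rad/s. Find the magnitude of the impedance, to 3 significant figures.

55.0 Ω

X_L = ωL = 198 Ω
X_C = 1/(ωC) = 253 Ω
Branch 1: Z₁ = R = 630 Ω
Branch 2 (series LC): Z₂ = j(X_L − X_C) = −j55.2 Ω
Parallel: Z = Z₁Z₂/(Z₁+Z₂), |Z| = 55.0 Ω, ∠Z = -85.0°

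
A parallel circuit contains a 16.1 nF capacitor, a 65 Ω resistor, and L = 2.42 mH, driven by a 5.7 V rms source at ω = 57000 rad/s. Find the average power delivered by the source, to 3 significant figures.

500 mW

X_L = ωL = 138 Ω
X_C = 1/(ωC) = 1090 Ω
Parallel: admittances add. Y = 1/R + 1/(jωL) + jωC
Y = (0.0154 − j0.00633) S
|Y| = 0.0166 S → |Z| = 1/|Y| = 60.1 Ω, ∠Z = −∠Y = 22.4°
I = V/|Z| = 94.8 mA
P = VI cos φ = 5.7 × 0.0948 × cos(22.4°) = 500 mW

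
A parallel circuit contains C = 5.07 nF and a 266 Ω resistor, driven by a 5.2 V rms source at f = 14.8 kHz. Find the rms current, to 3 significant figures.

19.7 mA

ω = 2πf = 92990 rad/s
X_C = 1/(ωC) = 2120 Ω
Parallel: admittances add. Y = 1/R + jωC
Y = (0.00376 + j0.000471) S
|Y| = 0.00379 S → |Z| = 1/|Y| = 264 Ω, ∠Z = −∠Y = -7.15°
I = V/|Z| = 5.2/264 = 19.7 mA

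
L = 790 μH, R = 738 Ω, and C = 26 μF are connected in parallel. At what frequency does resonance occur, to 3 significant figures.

1.11 kHz

ω₀ = 1/√(LC) = 1/√(0.00079 × 2.6e-05) = 6977 rad/s
f₀ = ω₀/(2π) = 1.11 kHz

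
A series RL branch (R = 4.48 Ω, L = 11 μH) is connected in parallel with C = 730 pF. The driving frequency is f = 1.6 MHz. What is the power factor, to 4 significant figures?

0.2116

ω = 2πf = 1.005e+07 rad/s
X_L = ωL = 110.6 Ω
X_C = 1/(ωC) = 136.3 Ω
Branch 1 (R+jX_L): Z₁ = 4.480 + j110.6 Ω, |Z₁| = 110.7 Ω
Branch 2 (−jX_C): Z₂ = −j136.3 Ω
Parallel: Z = Z₁Z₂/(Z₁+Z₂), |Z| = 578.6 Ω, ∠Z = 77.78°
cos φ = cos(77.78°) = 0.2116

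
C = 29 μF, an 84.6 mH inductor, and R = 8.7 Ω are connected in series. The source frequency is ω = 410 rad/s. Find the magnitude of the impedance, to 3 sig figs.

50.2 Ω

X_L = ωL = 34.7 Ω
X_C = 1/(ωC) = 84.1 Ω
Net reactance X = X_L − X_C = -49.4 Ω
Z = 8.70 − j49.4 Ω
|Z| = √(8.70² + 49.4²) = 50.2 Ω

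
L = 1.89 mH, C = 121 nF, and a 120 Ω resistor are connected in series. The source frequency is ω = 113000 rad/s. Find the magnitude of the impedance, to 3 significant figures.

X_L = ωL = 214 Ω
X_C = 1/(ωC) = 73.1 Ω
Net reactance X = X_L − X_C = 140 Ω
Z = 120 + j140 Ω
|Z| = √(120² + 140²) = 185 Ω

185 Ω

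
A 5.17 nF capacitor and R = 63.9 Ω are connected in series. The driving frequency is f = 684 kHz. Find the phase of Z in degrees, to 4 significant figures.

ω = 2πf = 4.298e+06 rad/s
X_C = 1/(ωC) = 45.01 Ω
Z = 63.90 − j45.01 Ω
|Z| = √(63.90² + 45.01²) = 78.16 Ω
∠Z = arctan(-45.01/63.90) = -35.16°

-35.16°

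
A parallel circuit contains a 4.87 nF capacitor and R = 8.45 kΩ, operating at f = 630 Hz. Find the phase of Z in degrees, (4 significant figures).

-9.252°

ω = 2πf = 3958 rad/s
X_C = 1/(ωC) = 51870 Ω
Parallel: admittances add. Y = 1/R + jωC
Y = (0.0001183 + j1.928e-05) S
|Y| = 0.0001199 S → |Z| = 1/|Y| = 8340 Ω, ∠Z = −∠Y = -9.252°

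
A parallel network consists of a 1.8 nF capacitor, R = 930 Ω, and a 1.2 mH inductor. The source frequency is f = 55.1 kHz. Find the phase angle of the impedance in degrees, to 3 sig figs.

ω = 2πf = 346200 rad/s
X_L = ωL = 415 Ω
X_C = 1/(ωC) = 1600 Ω
Parallel: admittances add. Y = 1/R + 1/(jωL) + jωC
Y = (0.00108 − j0.00178) S
|Y| = 0.00208 S → |Z| = 1/|Y| = 480 Ω, ∠Z = −∠Y = 58.9°

58.9°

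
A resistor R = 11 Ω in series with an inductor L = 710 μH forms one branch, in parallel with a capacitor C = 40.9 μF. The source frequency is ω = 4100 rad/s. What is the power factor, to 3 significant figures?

0.505

X_L = ωL = 2.91 Ω
X_C = 1/(ωC) = 5.96 Ω
Branch 1 (R+jX_L): Z₁ = 11.0 + j2.91 Ω, |Z₁| = 11.4 Ω
Branch 2 (−jX_C): Z₂ = −j5.96 Ω
Parallel: Z = Z₁Z₂/(Z₁+Z₂), |Z| = 5.94 Ω, ∠Z = -59.7°
cos φ = cos(-59.7°) = 0.505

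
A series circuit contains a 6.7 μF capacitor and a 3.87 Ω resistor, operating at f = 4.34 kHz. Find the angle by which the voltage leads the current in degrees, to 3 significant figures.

ω = 2πf = 27270 rad/s
X_C = 1/(ωC) = 5.47 Ω
Z = 3.87 − j5.47 Ω
|Z| = √(3.87² + 5.47²) = 6.70 Ω
∠Z = arctan(-5.47/3.87) = -54.7°

-54.7°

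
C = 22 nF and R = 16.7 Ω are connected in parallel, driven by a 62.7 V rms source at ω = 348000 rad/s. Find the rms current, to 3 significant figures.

3.79 A

X_C = 1/(ωC) = 131 Ω
Parallel: admittances add. Y = 1/R + jωC
Y = (0.0599 + j0.00766) S
|Y| = 0.0604 S → |Z| = 1/|Y| = 16.6 Ω, ∠Z = −∠Y = -7.29°
I = V/|Z| = 62.7/16.6 = 3.79 A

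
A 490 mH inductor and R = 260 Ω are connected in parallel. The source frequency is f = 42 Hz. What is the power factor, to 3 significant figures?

ω = 2πf = 263.9 rad/s
X_L = ωL = 129 Ω
Parallel: admittances add. Y = 1/R + 1/(jωL)
Y = (0.00385 − j0.00773) S
|Y| = 0.00864 S → |Z| = 1/|Y| = 116 Ω, ∠Z = −∠Y = 63.6°
cos φ = cos(63.6°) = 0.445

0.445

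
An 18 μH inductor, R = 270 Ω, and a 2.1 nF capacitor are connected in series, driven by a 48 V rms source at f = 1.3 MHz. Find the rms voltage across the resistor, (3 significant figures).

45.6 V

ω = 2πf = 8.168e+06 rad/s
X_L = ωL = 147 Ω
X_C = 1/(ωC) = 58.3 Ω
Net reactance X = X_L − X_C = 88.7 Ω
Z = 270 + j88.7 Ω
|Z| = √(270² + 88.7²) = 284 Ω
I = V/|Z| = 169 mA
V_R = I·|Z_R| = 0.169 × 270 = 45.6 V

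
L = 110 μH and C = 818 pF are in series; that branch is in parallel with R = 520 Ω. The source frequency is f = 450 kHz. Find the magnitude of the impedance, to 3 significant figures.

118 Ω

ω = 2πf = 2.827e+06 rad/s
X_L = ωL = 311 Ω
X_C = 1/(ωC) = 432 Ω
Branch 1: Z₁ = R = 520 Ω
Branch 2 (series LC): Z₂ = j(X_L − X_C) = −j121 Ω
Parallel: Z = Z₁Z₂/(Z₁+Z₂), |Z| = 118 Ω, ∠Z = -76.9°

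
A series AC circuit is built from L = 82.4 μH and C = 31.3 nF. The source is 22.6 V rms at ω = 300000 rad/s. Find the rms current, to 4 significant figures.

276.4 mA

X_L = ωL = 24.72 Ω
X_C = 1/(ωC) = 106.5 Ω
Net reactance X = X_L − X_C = -81.78 Ω
Z = − j81.78 Ω
|Z| = √(0² + 81.78²) = 81.78 Ω
I = V/|Z| = 22.6/81.78 = 276.4 mA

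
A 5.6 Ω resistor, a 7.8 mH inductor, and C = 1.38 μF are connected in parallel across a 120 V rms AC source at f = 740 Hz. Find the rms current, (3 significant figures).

21.6 A

ω = 2πf = 4650 rad/s
X_L = ωL = 36.3 Ω
X_C = 1/(ωC) = 156 Ω
Parallel: admittances add. Y = 1/R + 1/(jωL) + jωC
Y = (0.179 − j0.0212) S
|Y| = 0.180 S → |Z| = 1/|Y| = 5.56 Ω, ∠Z = −∠Y = 6.76°
I = V/|Z| = 120/5.56 = 21.6 A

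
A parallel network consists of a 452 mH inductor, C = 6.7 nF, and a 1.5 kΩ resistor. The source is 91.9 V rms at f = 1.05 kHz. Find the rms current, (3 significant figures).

ω = 2πf = 6597 rad/s
X_L = ωL = 2980 Ω
X_C = 1/(ωC) = 22600 Ω
Parallel: admittances add. Y = 1/R + 1/(jωL) + jωC
Y = (0.000667 − j0.000291) S
|Y| = 0.000727 S → |Z| = 1/|Y| = 1370 Ω, ∠Z = −∠Y = 23.6°
I = V/|Z| = 91.9/1370 = 66.9 mA

66.9 mA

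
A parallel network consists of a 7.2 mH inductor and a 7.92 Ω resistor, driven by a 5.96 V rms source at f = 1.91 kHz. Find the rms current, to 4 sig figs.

ω = 2πf = 12000 rad/s
X_L = ωL = 86.41 Ω
Parallel: admittances add. Y = 1/R + 1/(jωL)
Y = (0.1263 − j0.01157) S
|Y| = 0.1268 S → |Z| = 1/|Y| = 7.887 Ω, ∠Z = −∠Y = 5.237°
I = V/|Z| = 5.96/7.887 = 755.7 mA

755.7 mA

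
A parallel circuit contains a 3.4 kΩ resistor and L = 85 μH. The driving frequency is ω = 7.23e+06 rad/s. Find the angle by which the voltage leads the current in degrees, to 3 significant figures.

79.8°

X_L = ωL = 615 Ω
Parallel: admittances add. Y = 1/R + 1/(jωL)
Y = (0.000294 − j0.00163) S
|Y| = 0.00165 S → |Z| = 1/|Y| = 605 Ω, ∠Z = −∠Y = 79.8°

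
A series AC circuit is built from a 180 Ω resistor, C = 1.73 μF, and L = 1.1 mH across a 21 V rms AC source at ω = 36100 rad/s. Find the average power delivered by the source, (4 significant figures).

2.408 W

X_L = ωL = 39.71 Ω
X_C = 1/(ωC) = 16.01 Ω
Net reactance X = X_L − X_C = 23.70 Ω
Z = 180.0 + j23.70 Ω
|Z| = √(180.0² + 23.70²) = 181.6 Ω
∠Z = arctan(23.70/180.0) = 7.500°
I = V/|Z| = 115.7 mA
P = VI cos φ = 21 × 0.1157 × cos(7.500°) = 2.408 W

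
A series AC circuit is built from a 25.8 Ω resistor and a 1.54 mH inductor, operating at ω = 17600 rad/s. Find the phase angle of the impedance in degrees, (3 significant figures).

46.4°

X_L = ωL = 27.1 Ω
Z = 25.8 + j27.1 Ω
|Z| = √(25.8² + 27.1²) = 37.4 Ω
∠Z = arctan(27.1/25.8) = 46.4°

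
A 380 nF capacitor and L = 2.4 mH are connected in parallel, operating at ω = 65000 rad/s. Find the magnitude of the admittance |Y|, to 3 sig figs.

18.3 mS

X_L = ωL = 156 Ω
X_C = 1/(ωC) = 40.5 Ω
Parallel: admittances add. Y = 1/(jωL) + jωC
Y = (0 + j0.0183) S
|Y| = 0.0183 S → |Z| = 1/|Y| = 54.7 Ω, ∠Z = −∠Y = -90.0°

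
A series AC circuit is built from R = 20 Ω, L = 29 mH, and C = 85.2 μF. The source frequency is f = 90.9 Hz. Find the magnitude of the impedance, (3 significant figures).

20.4 Ω

ω = 2πf = 571.1 rad/s
X_L = ωL = 16.6 Ω
X_C = 1/(ωC) = 20.6 Ω
Net reactance X = X_L − X_C = -3.99 Ω
Z = 20.0 − j3.99 Ω
|Z| = √(20.0² + 3.99²) = 20.4 Ω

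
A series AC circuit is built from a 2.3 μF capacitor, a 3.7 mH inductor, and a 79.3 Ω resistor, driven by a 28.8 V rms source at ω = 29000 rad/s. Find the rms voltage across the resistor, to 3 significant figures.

X_L = ωL = 107 Ω
X_C = 1/(ωC) = 15.0 Ω
Net reactance X = X_L − X_C = 92.3 Ω
Z = 79.3 + j92.3 Ω
|Z| = √(79.3² + 92.3²) = 122 Ω
I = V/|Z| = 237 mA
V_R = I·|Z_R| = 0.237 × 79.3 = 18.8 V

18.8 V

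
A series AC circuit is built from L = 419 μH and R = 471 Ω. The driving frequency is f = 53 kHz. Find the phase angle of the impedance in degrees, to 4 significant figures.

16.50°

ω = 2πf = 333000 rad/s
X_L = ωL = 139.5 Ω
Z = 471.0 + j139.5 Ω
|Z| = √(471.0² + 139.5²) = 491.2 Ω
∠Z = arctan(139.5/471.0) = 16.50°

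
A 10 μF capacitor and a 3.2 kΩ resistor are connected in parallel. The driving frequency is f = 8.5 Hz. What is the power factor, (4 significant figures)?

ω = 2πf = 53.41 rad/s
X_C = 1/(ωC) = 1872 Ω
Parallel: admittances add. Y = 1/R + jωC
Y = (0.0003125 + j0.0005341) S
|Y| = 0.0006188 S → |Z| = 1/|Y| = 1616 Ω, ∠Z = −∠Y = -59.67°
cos φ = cos(-59.67°) = 0.5050

0.5050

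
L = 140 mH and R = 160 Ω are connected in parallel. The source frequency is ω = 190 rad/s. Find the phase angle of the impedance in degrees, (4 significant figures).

80.56°

X_L = ωL = 26.60 Ω
Parallel: admittances add. Y = 1/R + 1/(jωL)
Y = (0.006250 − j0.03759) S
|Y| = 0.03811 S → |Z| = 1/|Y| = 26.24 Ω, ∠Z = −∠Y = 80.56°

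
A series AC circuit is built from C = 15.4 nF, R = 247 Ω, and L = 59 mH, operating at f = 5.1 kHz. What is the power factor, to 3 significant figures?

0.876

ω = 2πf = 32040 rad/s
X_L = ωL = 1890 Ω
X_C = 1/(ωC) = 2030 Ω
Net reactance X = X_L − X_C = -136 Ω
Z = 247 − j136 Ω
|Z| = √(247² + 136²) = 282 Ω
∠Z = arctan(-136/247) = -28.8°
cos φ = cos(-28.8°) = 0.876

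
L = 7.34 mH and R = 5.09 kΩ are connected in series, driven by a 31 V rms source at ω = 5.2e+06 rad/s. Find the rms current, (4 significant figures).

805.1 μA

X_L = ωL = 38170 Ω
Z = 5090 + j38170 Ω
|Z| = √(5090² + 38170²) = 38510 Ω
I = V/|Z| = 31/38510 = 805.1 μA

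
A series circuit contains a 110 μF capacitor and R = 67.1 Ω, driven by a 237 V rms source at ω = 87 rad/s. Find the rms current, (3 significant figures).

X_C = 1/(ωC) = 104 Ω
Z = 67.1 − j104 Ω
|Z| = √(67.1² + 104²) = 124 Ω
I = V/|Z| = 237/124 = 1.91 A

1.91 A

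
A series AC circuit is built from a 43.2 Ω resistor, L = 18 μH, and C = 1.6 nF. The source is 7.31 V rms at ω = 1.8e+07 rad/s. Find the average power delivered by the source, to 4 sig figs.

X_L = ωL = 324.0 Ω
X_C = 1/(ωC) = 34.72 Ω
Net reactance X = X_L − X_C = 289.3 Ω
Z = 43.20 + j289.3 Ω
|Z| = √(43.20² + 289.3²) = 292.5 Ω
∠Z = arctan(289.3/43.20) = 81.51°
I = V/|Z| = 24.99 mA
P = VI cos φ = 7.31 × 0.02499 × cos(81.51°) = 26.98 mW

26.98 mW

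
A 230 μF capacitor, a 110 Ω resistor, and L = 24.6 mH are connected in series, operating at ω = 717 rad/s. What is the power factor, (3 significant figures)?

X_L = ωL = 17.6 Ω
X_C = 1/(ωC) = 6.06 Ω
Net reactance X = X_L − X_C = 11.6 Ω
Z = 110 + j11.6 Ω
|Z| = √(110² + 11.6²) = 111 Ω
∠Z = arctan(11.6/110) = 6.01°
cos φ = cos(6.01°) = 0.995

0.995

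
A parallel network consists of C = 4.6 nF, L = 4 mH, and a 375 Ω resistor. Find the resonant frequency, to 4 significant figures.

ω₀ = 1/√(LC) = 1/√(0.004 × 4.6e-09) = 233100 rad/s
f₀ = ω₀/(2π) = 37.10 kHz

37.10 kHz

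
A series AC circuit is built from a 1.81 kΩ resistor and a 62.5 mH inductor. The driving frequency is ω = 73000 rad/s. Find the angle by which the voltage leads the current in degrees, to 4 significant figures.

X_L = ωL = 4562 Ω
Z = 1810 + j4562 Ω
|Z| = √(1810² + 4562²) = 4908 Ω
∠Z = arctan(4562/1810) = 68.36°

68.36°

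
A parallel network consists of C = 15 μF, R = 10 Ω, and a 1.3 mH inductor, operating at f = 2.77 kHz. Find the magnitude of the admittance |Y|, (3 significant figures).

ω = 2πf = 17400 rad/s
X_L = ωL = 22.6 Ω
X_C = 1/(ωC) = 3.83 Ω
Parallel: admittances add. Y = 1/R + 1/(jωL) + jωC
Y = (0.100 + j0.217) S
|Y| = 0.239 S → |Z| = 1/|Y| = 4.19 Ω, ∠Z = −∠Y = -65.2°

239 mS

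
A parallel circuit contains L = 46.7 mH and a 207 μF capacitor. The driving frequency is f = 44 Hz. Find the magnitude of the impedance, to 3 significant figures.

49.4 Ω

ω = 2πf = 276.5 rad/s
X_L = ωL = 12.9 Ω
X_C = 1/(ωC) = 17.5 Ω
Parallel: admittances add. Y = 1/(jωL) + jωC
Y = (0 − j0.0202) S
|Y| = 0.0202 S → |Z| = 1/|Y| = 49.4 Ω, ∠Z = −∠Y = 90.0°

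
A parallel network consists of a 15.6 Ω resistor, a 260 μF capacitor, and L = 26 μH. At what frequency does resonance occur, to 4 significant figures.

1.936 kHz

ω₀ = 1/√(LC) = 1/√(2.6e-05 × 0.00026) = 12160 rad/s
f₀ = ω₀/(2π) = 1.936 kHz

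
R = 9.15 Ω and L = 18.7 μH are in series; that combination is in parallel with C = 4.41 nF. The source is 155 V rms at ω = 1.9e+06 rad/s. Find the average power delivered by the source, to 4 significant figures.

X_L = ωL = 35.53 Ω
X_C = 1/(ωC) = 119.3 Ω
Branch 1 (R+jX_L): Z₁ = 9.150 + j35.53 Ω, |Z₁| = 36.69 Ω
Branch 2 (−jX_C): Z₂ = −j119.3 Ω
Parallel: Z = Z₁Z₂/(Z₁+Z₂), |Z| = 51.93 Ω, ∠Z = 69.33°
I = V/|Z| = 2.985 A
P = VI cos φ = 155 × 2.985 × cos(69.33°) = 163.3 W

163.3 W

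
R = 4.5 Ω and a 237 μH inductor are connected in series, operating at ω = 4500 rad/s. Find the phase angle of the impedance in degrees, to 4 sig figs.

13.33°

X_L = ωL = 1.067 Ω
Z = 4.500 + j1.067 Ω
|Z| = √(4.500² + 1.067²) = 4.625 Ω
∠Z = arctan(1.067/4.500) = 13.33°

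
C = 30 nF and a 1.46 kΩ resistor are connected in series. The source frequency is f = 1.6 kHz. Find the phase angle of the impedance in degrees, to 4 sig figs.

ω = 2πf = 10050 rad/s
X_C = 1/(ωC) = 3316 Ω
Z = 1460 − j3316 Ω
|Z| = √(1460² + 3316²) = 3623 Ω
∠Z = arctan(-3316/1460) = -66.23°

-66.23°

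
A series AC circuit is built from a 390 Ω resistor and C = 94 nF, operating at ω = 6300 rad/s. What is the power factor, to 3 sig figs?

X_C = 1/(ωC) = 1690 Ω
Z = 390 − j1690 Ω
|Z| = √(390² + 1690²) = 1730 Ω
∠Z = arctan(-1690/390) = -77.0°
cos φ = cos(-77.0°) = 0.225

0.225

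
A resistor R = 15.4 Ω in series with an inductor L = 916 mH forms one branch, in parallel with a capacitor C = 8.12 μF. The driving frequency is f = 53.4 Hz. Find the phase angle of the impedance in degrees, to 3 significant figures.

ω = 2πf = 335.5 rad/s
X_L = ωL = 307 Ω
X_C = 1/(ωC) = 367 Ω
Branch 1 (R+jX_L): Z₁ = 15.4 + j307 Ω, |Z₁| = 308 Ω
Branch 2 (−jX_C): Z₂ = −j367 Ω
Parallel: Z = Z₁Z₂/(Z₁+Z₂), |Z| = 1830 Ω, ∠Z = 72.7°

72.7°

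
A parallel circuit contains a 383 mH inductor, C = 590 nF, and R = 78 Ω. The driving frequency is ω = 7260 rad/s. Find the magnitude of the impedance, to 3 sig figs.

X_L = ωL = 2780 Ω
X_C = 1/(ωC) = 233 Ω
Parallel: admittances add. Y = 1/R + 1/(jωL) + jωC
Y = (0.0128 + j0.00392) S
|Y| = 0.0134 S → |Z| = 1/|Y| = 74.6 Ω, ∠Z = −∠Y = -17.0°

74.6 Ω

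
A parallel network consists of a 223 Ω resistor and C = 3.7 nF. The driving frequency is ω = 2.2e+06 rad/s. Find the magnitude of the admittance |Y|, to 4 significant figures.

9.293 mS

X_C = 1/(ωC) = 122.9 Ω
Parallel: admittances add. Y = 1/R + jωC
Y = (0.004484 + j0.008140) S
|Y| = 0.009293 S → |Z| = 1/|Y| = 107.6 Ω, ∠Z = −∠Y = -61.15°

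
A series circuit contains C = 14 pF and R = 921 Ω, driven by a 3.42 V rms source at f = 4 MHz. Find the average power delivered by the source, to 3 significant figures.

1.21 mW

ω = 2πf = 2.513e+07 rad/s
X_C = 1/(ωC) = 2840 Ω
Z = 921 − j2840 Ω
|Z| = √(921² + 2840²) = 2990 Ω
∠Z = arctan(-2840/921) = -72.0°
I = V/|Z| = 1.14 mA
P = VI cos φ = 3.42 × 0.00114 × cos(-72.0°) = 1.21 mW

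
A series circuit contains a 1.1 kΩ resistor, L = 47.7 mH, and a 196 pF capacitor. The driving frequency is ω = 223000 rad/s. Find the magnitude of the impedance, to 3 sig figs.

12300 Ω

X_L = ωL = 10600 Ω
X_C = 1/(ωC) = 22900 Ω
Net reactance X = X_L − X_C = -12200 Ω
Z = 1100 − j12200 Ω
|Z| = √(1100² + 12200²) = 12300 Ω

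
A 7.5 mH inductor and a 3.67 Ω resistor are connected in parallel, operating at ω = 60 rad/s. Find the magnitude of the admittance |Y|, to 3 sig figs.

2.24 S

X_L = ωL = 0.450 Ω
Parallel: admittances add. Y = 1/R + 1/(jωL)
Y = (0.272 − j2.22) S
|Y| = 2.24 S → |Z| = 1/|Y| = 0.447 Ω, ∠Z = −∠Y = 83.0°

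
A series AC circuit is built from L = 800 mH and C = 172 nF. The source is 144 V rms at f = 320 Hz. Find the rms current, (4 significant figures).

112.2 mA

ω = 2πf = 2011 rad/s
X_L = ωL = 1608 Ω
X_C = 1/(ωC) = 2892 Ω
Net reactance X = X_L − X_C = -1283 Ω
Z = − j1283 Ω
|Z| = √(0² + 1283²) = 1283 Ω
I = V/|Z| = 144/1283 = 112.2 mA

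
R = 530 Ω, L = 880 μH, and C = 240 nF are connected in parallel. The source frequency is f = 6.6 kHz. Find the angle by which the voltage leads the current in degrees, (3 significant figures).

ω = 2πf = 41470 rad/s
X_L = ωL = 36.5 Ω
X_C = 1/(ωC) = 100 Ω
Parallel: admittances add. Y = 1/R + 1/(jωL) + jωC
Y = (0.00189 − j0.0175) S
|Y| = 0.0176 S → |Z| = 1/|Y| = 57.0 Ω, ∠Z = −∠Y = 83.8°

83.8°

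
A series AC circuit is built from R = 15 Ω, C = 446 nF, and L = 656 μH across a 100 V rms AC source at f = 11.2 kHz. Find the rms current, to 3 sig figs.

4.82 A

ω = 2πf = 70370 rad/s
X_L = ωL = 46.2 Ω
X_C = 1/(ωC) = 31.9 Ω
Net reactance X = X_L − X_C = 14.3 Ω
Z = 15.0 + j14.3 Ω
|Z| = √(15.0² + 14.3²) = 20.7 Ω
I = V/|Z| = 100/20.7 = 4.82 A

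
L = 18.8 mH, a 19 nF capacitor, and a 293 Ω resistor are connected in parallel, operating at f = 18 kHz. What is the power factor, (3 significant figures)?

0.897

ω = 2πf = 113100 rad/s
X_L = ωL = 2130 Ω
X_C = 1/(ωC) = 465 Ω
Parallel: admittances add. Y = 1/R + 1/(jωL) + jωC
Y = (0.00341 + j0.00168) S
|Y| = 0.00380 S → |Z| = 1/|Y| = 263 Ω, ∠Z = −∠Y = -26.2°
cos φ = cos(-26.2°) = 0.897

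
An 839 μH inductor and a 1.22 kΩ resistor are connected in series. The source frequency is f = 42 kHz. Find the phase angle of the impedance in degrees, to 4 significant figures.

10.29°

ω = 2πf = 263900 rad/s
X_L = ωL = 221.4 Ω
Z = 1220 + j221.4 Ω
|Z| = √(1220² + 221.4²) = 1240 Ω
∠Z = arctan(221.4/1220) = 10.29°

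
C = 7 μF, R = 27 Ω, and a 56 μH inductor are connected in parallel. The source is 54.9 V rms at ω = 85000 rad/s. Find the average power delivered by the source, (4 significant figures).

X_L = ωL = 4.760 Ω
X_C = 1/(ωC) = 1.681 Ω
Parallel: admittances add. Y = 1/R + 1/(jωL) + jωC
Y = (0.03704 + j0.3849) S
|Y| = 0.3867 S → |Z| = 1/|Y| = 2.586 Ω, ∠Z = −∠Y = -84.50°
I = V/|Z| = 21.23 A
P = VI cos φ = 54.9 × 21.23 × cos(-84.50°) = 111.6 W

111.6 W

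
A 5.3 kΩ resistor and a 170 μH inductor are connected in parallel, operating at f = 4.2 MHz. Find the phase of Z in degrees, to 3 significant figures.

ω = 2πf = 2.639e+07 rad/s
X_L = ωL = 4490 Ω
Parallel: admittances add. Y = 1/R + 1/(jωL)
Y = (0.000189 − j0.000223) S
|Y| = 0.000292 S → |Z| = 1/|Y| = 3420 Ω, ∠Z = −∠Y = 49.8°

49.8°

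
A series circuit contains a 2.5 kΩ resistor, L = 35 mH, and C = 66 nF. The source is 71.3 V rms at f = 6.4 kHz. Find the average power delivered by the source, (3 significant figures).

1.74 W

ω = 2πf = 40210 rad/s
X_L = ωL = 1410 Ω
X_C = 1/(ωC) = 377 Ω
Net reactance X = X_L − X_C = 1030 Ω
Z = 2500 + j1030 Ω
|Z| = √(2500² + 1030²) = 2700 Ω
∠Z = arctan(1030/2500) = 22.4°
I = V/|Z| = 26.4 mA
P = VI cos φ = 71.3 × 0.0264 × cos(22.4°) = 1.74 W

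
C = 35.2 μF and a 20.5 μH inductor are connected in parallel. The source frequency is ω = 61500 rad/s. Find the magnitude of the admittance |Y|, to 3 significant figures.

X_L = ωL = 1.26 Ω
X_C = 1/(ωC) = 0.462 Ω
Parallel: admittances add. Y = 1/(jωL) + jωC
Y = (0 + j1.37) S
|Y| = 1.37 S → |Z| = 1/|Y| = 0.729 Ω, ∠Z = −∠Y = -90.0°

1.37 S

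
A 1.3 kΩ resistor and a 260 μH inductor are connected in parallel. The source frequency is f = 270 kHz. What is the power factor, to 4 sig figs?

ω = 2πf = 1.696e+06 rad/s
X_L = ωL = 441.1 Ω
Parallel: admittances add. Y = 1/R + 1/(jωL)
Y = (0.0007692 − j0.002267) S
|Y| = 0.002394 S → |Z| = 1/|Y| = 417.7 Ω, ∠Z = −∠Y = 71.26°
cos φ = cos(71.26°) = 0.3213

0.3213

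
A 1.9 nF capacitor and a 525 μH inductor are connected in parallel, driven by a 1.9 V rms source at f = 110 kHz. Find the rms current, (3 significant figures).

2.74 mA

ω = 2πf = 691200 rad/s
X_L = ωL = 363 Ω
X_C = 1/(ωC) = 762 Ω
Parallel: admittances add. Y = 1/(jωL) + jωC
Y = (0 − j0.00144) S
|Y| = 0.00144 S → |Z| = 1/|Y| = 693 Ω, ∠Z = −∠Y = 90.0°
I = V/|Z| = 1.9/693 = 2.74 mA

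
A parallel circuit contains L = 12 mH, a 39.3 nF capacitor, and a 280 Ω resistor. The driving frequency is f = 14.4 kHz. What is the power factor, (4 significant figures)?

ω = 2πf = 90480 rad/s
X_L = ωL = 1086 Ω
X_C = 1/(ωC) = 281.2 Ω
Parallel: admittances add. Y = 1/R + 1/(jωL) + jωC
Y = (0.003571 + j0.002635) S
|Y| = 0.004438 S → |Z| = 1/|Y| = 225.3 Ω, ∠Z = −∠Y = -36.42°
cos φ = cos(-36.42°) = 0.8047

0.8047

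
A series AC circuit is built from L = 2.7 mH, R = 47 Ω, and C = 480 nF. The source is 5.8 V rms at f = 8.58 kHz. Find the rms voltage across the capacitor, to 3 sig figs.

1.92 V

ω = 2πf = 53910 rad/s
X_L = ωL = 146 Ω
X_C = 1/(ωC) = 38.6 Ω
Net reactance X = X_L − X_C = 107 Ω
Z = 47.0 + j107 Ω
|Z| = √(47.0² + 107²) = 117 Ω
I = V/|Z| = 49.7 mA
V_C = I·|Z_C| = 0.0497 × 38.6 = 1.92 V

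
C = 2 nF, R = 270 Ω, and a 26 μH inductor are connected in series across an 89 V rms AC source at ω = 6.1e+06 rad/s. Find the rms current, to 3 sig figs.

X_L = ωL = 159 Ω
X_C = 1/(ωC) = 82.0 Ω
Net reactance X = X_L − X_C = 76.6 Ω
Z = 270 + j76.6 Ω
|Z| = √(270² + 76.6²) = 281 Ω
I = V/|Z| = 89/281 = 317 mA

317 mA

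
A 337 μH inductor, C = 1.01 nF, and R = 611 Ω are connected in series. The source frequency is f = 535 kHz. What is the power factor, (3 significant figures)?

0.589

ω = 2πf = 3.362e+06 rad/s
X_L = ωL = 1130 Ω
X_C = 1/(ωC) = 295 Ω
Net reactance X = X_L − X_C = 838 Ω
Z = 611 + j838 Ω
|Z| = √(611² + 838²) = 1040 Ω
∠Z = arctan(838/611) = 53.9°
cos φ = cos(53.9°) = 0.589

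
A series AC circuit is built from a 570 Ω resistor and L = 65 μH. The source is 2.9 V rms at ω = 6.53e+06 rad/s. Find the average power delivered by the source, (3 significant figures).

X_L = ωL = 424 Ω
Z = 570 + j424 Ω
|Z| = √(570² + 424²) = 711 Ω
∠Z = arctan(424/570) = 36.7°
I = V/|Z| = 4.08 mA
P = VI cos φ = 2.9 × 0.00408 × cos(36.7°) = 9.49 mW

9.49 mW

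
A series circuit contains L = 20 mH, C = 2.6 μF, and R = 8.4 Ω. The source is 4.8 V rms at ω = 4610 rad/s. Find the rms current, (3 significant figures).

X_L = ωL = 92.2 Ω
X_C = 1/(ωC) = 83.4 Ω
Net reactance X = X_L − X_C = 8.77 Ω
Z = 8.40 + j8.77 Ω
|Z| = √(8.40² + 8.77²) = 12.1 Ω
I = V/|Z| = 4.8/12.1 = 395 mA

395 mA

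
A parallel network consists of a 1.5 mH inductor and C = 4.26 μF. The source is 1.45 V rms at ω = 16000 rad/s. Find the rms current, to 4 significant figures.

38.42 mA

X_L = ωL = 24.00 Ω
X_C = 1/(ωC) = 14.67 Ω
Parallel: admittances add. Y = 1/(jωL) + jωC
Y = (0 + j0.02649) S
|Y| = 0.02649 S → |Z| = 1/|Y| = 37.75 Ω, ∠Z = −∠Y = -90.00°
I = V/|Z| = 1.45/37.75 = 38.42 mA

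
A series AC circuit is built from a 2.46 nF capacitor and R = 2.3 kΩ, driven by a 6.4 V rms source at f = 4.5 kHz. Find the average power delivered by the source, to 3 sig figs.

444 μW

ω = 2πf = 28270 rad/s
X_C = 1/(ωC) = 14400 Ω
Z = 2300 − j14400 Ω
|Z| = √(2300² + 14400²) = 14600 Ω
∠Z = arctan(-14400/2300) = -80.9°
I = V/|Z| = 440 μA
P = VI cos φ = 6.4 × 0.000440 × cos(-80.9°) = 444 μW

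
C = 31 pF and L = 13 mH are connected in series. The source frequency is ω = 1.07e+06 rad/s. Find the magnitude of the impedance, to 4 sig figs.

X_L = ωL = 13910 Ω
X_C = 1/(ωC) = 30150 Ω
Net reactance X = X_L − X_C = -16240 Ω
Z = − j16240 Ω
|Z| = √(0² + 16240²) = 16240 Ω

16240 Ω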